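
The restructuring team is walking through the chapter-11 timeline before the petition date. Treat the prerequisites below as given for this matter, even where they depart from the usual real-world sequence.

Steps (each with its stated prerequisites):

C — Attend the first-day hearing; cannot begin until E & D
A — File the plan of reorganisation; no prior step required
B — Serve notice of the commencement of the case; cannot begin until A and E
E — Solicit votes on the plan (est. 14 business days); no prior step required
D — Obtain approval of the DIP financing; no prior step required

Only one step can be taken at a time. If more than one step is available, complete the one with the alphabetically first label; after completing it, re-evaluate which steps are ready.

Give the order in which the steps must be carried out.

A, D, E, B, C

A, D and E have no prerequisites; A has the earlier label, so A is first.
Ready: D and E. D has the earlier label → D.
Next only E has its prerequisites met → E.
B and C are both available; B has the earlier label → B.
C needed D and E, now all done → C.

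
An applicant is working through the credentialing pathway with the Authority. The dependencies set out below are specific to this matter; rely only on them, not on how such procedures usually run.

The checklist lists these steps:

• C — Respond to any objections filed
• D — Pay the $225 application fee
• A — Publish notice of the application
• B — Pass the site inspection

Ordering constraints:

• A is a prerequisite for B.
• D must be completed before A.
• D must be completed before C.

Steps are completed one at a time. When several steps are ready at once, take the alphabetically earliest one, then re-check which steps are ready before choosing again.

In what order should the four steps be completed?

D is the only step with nothing outstanding, so it goes first.
Now A and C have their prerequisites met. A has the earlier label, so A next.
Now B and C have their prerequisites met. B has the earlier label, so B next.
C is the only step now ready → C.

D, A, B, C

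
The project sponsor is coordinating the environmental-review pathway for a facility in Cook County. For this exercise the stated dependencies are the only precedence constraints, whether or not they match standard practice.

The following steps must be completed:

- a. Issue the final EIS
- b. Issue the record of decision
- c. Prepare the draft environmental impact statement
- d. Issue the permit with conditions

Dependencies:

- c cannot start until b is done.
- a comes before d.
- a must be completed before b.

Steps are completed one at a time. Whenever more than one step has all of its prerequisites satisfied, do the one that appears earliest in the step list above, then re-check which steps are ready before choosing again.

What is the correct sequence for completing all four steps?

Only a has no prerequisites, so it is first.
Ready: b and d. b is listed earlier → b.
Now c and d have their prerequisites met. c is listed earlier, so c next.
d needed a, now all done → d.

a → b → c → d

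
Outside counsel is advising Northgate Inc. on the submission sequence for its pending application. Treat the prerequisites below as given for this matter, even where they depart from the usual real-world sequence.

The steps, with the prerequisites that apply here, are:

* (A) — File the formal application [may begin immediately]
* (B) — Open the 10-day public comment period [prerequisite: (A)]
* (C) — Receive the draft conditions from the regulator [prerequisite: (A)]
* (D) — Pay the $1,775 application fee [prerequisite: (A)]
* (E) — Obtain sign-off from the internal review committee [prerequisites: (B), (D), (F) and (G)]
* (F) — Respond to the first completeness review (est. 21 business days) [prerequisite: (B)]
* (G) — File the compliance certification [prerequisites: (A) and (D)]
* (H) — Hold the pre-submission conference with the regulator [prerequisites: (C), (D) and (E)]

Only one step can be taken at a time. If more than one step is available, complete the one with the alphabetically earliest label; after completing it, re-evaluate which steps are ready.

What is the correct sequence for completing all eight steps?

Only (A) has no prerequisites, so it is first.
(B), (C) and (D) are all available; (B) has the earlier label → (B).
Now (C), (D) and (F) have their prerequisites met. (C) has the earlier label, so (C) next.
Now (D) and (F) have their prerequisites met. (D) has the earlier label, so (D) next.
(G) now also ready, so the ready set is {(F), (G)}; (F) has the earlier label → (F).
(G) needed (A) and (D), now all done → (G).
(E) needed (B), (D), (F) and (G), now all done → (E).
(H) is the only step now ready → (H).

(A), (B), (C), (D), (F), (G), (E), (H)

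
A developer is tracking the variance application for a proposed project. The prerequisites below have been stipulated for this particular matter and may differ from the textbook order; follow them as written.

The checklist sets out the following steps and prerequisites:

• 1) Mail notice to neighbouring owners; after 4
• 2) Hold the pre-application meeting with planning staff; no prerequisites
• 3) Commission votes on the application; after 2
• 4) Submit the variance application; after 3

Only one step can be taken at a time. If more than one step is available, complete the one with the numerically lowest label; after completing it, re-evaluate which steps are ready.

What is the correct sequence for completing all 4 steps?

2 has no prerequisites → 2 first.
3 needed 2, now all done → 3.
Next only 4 has its prerequisites met → 4.
That leaves 1 as the only ready step → 1.

2, 3, 4, 1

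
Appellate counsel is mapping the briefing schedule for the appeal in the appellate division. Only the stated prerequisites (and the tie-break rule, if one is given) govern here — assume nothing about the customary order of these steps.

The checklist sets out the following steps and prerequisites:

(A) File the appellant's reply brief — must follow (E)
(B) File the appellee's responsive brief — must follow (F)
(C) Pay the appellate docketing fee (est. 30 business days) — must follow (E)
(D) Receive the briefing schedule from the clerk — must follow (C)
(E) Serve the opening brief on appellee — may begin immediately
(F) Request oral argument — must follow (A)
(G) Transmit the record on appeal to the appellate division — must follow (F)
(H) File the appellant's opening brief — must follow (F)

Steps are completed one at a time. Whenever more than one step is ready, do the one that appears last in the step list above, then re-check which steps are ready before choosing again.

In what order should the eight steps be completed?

(E), (C), (D), (A), (F), (H), (G), (B)

(E) is the only step with nothing outstanding, so it goes first.
(C) and (A) are both available; (C) is listed later → (C).
(D) now also ready, so the ready set is {(D), (A)}; (D) is listed later → (D).
That leaves (A) as the only ready step → (A).
Next only (F) has its prerequisites met → (F).
Now (H), (G) and (B) have their prerequisites met. (H) is listed later, so (H) next.
Ready: (G) and (B). (G) is listed later → (G).
(B) needed (F), now all done → (B).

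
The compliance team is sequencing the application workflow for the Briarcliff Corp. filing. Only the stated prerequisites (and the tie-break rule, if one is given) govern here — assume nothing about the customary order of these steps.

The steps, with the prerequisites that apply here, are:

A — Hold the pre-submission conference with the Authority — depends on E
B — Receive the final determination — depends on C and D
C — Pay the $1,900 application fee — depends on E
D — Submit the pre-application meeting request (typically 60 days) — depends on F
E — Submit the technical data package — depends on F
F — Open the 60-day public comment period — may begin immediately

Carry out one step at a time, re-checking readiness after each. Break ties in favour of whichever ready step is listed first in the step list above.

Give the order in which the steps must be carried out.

F, D, E, A, C, B

Only F has no prerequisites, so it is first.
D and E are both available; D is listed earlier → D.
That leaves E as the only ready step → E.
A and C are both available; A is listed earlier → A.
Next only C has its prerequisites met → C.
B is the only step now ready → B.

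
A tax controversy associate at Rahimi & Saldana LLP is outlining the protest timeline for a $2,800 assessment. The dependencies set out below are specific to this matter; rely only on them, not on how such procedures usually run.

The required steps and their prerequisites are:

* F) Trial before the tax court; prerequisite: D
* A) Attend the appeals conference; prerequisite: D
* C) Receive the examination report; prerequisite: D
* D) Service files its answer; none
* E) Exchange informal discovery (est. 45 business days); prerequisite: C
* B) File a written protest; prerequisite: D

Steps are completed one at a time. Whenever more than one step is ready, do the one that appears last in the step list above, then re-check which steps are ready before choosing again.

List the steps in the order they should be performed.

D B C E A F

D is the only step with nothing outstanding, so it goes first.
Now B, C, A and F have their prerequisites met. B is listed later, so B next.
Ready: C, A and F. C is listed later → C.
Now E, A and F have their prerequisites met. E is listed later, so E next.
A and F are both available; A is listed later → A.
F needed D, now all done → F.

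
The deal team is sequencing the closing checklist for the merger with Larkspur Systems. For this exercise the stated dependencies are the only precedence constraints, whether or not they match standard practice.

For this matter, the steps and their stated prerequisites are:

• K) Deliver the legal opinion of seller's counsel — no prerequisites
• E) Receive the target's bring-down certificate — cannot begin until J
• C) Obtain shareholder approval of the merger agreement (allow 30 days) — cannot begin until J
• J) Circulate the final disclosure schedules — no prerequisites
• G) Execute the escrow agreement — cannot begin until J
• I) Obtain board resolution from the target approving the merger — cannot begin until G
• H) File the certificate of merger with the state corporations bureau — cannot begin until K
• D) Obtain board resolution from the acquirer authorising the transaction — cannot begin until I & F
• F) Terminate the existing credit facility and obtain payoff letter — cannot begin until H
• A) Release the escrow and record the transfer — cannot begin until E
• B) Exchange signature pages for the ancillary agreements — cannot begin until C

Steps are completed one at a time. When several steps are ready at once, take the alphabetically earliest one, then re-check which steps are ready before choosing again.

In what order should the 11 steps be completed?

J → C → B → E → A → G → I → K → H → F → D

J and K have no prerequisites; J has the earlier label, so J is first.
Now C, E, G and K have their prerequisites met. C has the earlier label, so C next.
Ready: B, E, G and K. B has the earlier label → B.
Ready: E, G and K. E has the earlier label → E.
A now also ready, so the ready set is {A, G, K}; A has the earlier label → A.
G and K are both available; G has the earlier label → G.
Now I and K have their prerequisites met. I has the earlier label, so I next.
K is the only step now ready → K.
That leaves H as the only ready step → H.
F needed H, now all done → F.
D needed F and I, now all done → D.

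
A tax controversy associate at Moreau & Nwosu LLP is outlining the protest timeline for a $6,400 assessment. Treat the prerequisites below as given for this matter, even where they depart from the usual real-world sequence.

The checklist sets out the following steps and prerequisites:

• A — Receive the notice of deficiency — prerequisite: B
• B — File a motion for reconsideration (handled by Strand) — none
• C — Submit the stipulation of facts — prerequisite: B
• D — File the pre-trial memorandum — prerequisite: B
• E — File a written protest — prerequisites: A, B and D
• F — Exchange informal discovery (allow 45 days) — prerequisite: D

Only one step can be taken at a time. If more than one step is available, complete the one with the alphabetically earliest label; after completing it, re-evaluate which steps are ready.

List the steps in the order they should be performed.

B, A, C, D, E, F

B has no prerequisites → B first.
A, C and D are all available; A has the earlier label → A.
Ready: C and D. C has the earlier label → C.
D needed B, now all done → D.
Ready: E and F. E has the earlier label → E.
That leaves F as the only ready step → F.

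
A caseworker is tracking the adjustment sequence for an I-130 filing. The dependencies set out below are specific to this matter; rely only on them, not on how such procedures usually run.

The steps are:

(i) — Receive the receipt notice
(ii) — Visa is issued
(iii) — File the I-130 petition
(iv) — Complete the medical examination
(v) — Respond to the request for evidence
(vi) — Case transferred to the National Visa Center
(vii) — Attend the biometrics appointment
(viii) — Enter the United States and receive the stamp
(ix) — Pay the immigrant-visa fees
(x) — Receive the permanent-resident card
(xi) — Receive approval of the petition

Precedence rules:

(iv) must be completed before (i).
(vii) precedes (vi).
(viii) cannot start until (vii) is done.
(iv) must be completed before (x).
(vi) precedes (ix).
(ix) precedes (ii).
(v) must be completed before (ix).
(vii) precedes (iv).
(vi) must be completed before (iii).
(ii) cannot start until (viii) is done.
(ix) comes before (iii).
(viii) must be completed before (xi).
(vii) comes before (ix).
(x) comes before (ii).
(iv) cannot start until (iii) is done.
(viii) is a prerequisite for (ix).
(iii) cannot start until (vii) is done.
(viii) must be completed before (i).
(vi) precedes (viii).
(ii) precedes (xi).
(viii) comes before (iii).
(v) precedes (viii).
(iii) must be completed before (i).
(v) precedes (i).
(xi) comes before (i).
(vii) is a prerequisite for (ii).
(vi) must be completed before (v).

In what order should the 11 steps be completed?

(vii) (vi) (v) (viii) (ix) (iii) (iv) (x) (ii) (xi) (i)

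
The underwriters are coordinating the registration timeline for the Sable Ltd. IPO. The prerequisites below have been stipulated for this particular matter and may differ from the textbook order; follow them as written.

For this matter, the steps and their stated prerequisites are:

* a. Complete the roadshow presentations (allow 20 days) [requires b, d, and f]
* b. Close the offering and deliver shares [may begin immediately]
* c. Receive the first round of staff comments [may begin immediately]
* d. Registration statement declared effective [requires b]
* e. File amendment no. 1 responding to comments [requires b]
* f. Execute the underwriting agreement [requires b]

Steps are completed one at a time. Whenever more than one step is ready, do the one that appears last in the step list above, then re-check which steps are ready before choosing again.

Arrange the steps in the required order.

c, b, f, e, d, a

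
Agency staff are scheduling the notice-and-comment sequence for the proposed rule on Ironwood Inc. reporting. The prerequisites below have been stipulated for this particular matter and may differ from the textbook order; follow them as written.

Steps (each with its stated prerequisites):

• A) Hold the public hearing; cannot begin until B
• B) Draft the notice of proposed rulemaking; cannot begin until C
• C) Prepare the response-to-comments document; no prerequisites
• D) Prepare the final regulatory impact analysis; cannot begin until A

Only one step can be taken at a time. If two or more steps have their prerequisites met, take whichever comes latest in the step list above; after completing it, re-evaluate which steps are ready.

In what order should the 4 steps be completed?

Only C has no prerequisites, so it is first.
B needed C, now all done → B.
A needed B, now all done → A.
D needed A, now all done → D.

C, B, A, D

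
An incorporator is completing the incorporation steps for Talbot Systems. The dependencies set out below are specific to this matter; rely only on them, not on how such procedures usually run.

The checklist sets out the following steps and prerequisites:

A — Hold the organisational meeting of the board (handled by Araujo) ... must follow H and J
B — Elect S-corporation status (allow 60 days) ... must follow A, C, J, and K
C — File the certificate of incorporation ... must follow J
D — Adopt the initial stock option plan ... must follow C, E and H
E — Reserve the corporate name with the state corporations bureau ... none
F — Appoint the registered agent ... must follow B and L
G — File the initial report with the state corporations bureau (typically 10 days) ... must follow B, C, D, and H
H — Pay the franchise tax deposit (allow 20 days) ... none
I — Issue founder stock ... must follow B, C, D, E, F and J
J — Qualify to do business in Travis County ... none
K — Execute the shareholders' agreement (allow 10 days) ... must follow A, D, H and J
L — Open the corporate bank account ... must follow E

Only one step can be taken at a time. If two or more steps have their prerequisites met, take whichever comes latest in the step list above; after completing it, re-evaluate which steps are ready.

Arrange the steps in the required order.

J, H, E, L, C, D, A, K, B, G, F, I

J, H and E have no prerequisites; J is listed later, so J is first.
H, E and C are all available; H is listed later → H.
Ready: E, C and A. E is listed later → E.
L, C and A are all available; L is listed later → L.
C and A are both available; C is listed later → C.
Ready: D and A. D is listed later → D.
A needed J and H, now all done → A.
K needed J, H, D and A, now all done → K.
Next only B has its prerequisites met → B.
Now G and F have their prerequisites met. G is listed later, so G next.
That leaves F as the only ready step → F.
I needed J, F, E, D, C and B, now all done → I.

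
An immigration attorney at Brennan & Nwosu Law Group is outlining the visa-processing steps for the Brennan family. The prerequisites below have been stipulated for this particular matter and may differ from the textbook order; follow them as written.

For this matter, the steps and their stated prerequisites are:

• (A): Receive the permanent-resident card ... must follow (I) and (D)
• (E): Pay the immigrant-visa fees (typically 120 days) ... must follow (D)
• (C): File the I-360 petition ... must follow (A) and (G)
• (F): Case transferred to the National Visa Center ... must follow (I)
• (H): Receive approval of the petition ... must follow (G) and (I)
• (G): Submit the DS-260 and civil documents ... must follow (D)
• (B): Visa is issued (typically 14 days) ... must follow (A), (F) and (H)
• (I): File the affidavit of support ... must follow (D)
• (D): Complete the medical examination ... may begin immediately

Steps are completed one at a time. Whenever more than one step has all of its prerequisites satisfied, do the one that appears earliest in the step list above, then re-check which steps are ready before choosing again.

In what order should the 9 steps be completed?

(D), (E), (G), (I), (A), (C), (F), (H), (B)

(D) has no prerequisites → (D) first.
Now (E), (G) and (I) have their prerequisites met. (E) is listed earlier, so (E) next.
(G) and (I) are both available; (G) is listed earlier → (G).
(I) needed (D), now all done → (I).
Now (A), (F) and (H) have their prerequisites met. (A) is listed earlier, so (A) next.
(C), (F) and (H) are all available; (C) is listed earlier → (C).
(F) and (H) are both available; (F) is listed earlier → (F).
(H) is the only step now ready → (H).
(B) needed (A), (F) and (H), now all done → (B).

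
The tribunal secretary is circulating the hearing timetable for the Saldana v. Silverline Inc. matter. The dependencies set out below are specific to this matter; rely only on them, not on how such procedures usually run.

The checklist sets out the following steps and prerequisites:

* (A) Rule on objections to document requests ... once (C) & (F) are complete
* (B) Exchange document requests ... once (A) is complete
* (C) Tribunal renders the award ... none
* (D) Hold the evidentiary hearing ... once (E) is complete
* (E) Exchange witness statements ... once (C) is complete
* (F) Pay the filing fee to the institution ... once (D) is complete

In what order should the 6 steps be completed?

(C), (E), (D), (F), (A), (B)

(C) has no prerequisites → (C) first.
(E) is the only step now ready → (E).
Next only (D) has its prerequisites met → (D).
That leaves (F) as the only ready step → (F).
(A) needed (C) and (F), now all done → (A).
(B) needed (A), now all done → (B).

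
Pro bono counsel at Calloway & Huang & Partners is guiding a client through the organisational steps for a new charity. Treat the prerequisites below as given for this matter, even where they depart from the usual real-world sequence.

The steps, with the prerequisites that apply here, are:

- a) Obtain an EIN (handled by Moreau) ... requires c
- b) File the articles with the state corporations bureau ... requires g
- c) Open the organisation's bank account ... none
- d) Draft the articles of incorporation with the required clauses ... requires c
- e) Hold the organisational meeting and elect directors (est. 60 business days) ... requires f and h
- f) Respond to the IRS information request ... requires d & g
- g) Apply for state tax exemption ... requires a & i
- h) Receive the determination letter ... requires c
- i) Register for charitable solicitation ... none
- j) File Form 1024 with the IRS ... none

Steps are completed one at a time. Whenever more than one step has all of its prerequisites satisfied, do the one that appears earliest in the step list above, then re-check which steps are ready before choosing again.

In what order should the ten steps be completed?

Nothing is required for c, i and j. c is listed earlier → c first.
Ready: a, d, h, i and j. a is listed earlier → a.
d, h, i and j are all available; d is listed earlier → d.
h, i and j are all available; h is listed earlier → h.
Now i and j have their prerequisites met. i is listed earlier, so i next.
Ready: g and j. g is listed earlier → g.
Ready: b, f and j. b is listed earlier → b.
Now f and j have their prerequisites met. f is listed earlier, so f next.
e now also ready, so the ready set is {e, j}; e is listed earlier → e.
j is the only step now ready → j.

c a d h i g b f e j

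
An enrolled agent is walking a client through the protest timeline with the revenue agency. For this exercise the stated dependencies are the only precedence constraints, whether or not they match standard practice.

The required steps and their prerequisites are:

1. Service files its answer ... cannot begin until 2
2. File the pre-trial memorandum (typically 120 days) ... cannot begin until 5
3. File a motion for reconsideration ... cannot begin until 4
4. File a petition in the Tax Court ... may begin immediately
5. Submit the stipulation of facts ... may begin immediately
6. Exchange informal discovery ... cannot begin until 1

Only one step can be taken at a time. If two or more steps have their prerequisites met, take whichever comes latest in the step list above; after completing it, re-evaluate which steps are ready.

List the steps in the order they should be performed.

5 and 4 have no prerequisites; 5 is listed later, so 5 is first.
2 now also ready, so the ready set is {4, 2}; 4 is listed later → 4.
3 now also ready, so the ready set is {3, 2}; 3 is listed later → 3.
2 needed 5, now all done → 2.
Next only 1 has its prerequisites met → 1.
6 is the only step now ready → 6.

5 4 3 2 1 6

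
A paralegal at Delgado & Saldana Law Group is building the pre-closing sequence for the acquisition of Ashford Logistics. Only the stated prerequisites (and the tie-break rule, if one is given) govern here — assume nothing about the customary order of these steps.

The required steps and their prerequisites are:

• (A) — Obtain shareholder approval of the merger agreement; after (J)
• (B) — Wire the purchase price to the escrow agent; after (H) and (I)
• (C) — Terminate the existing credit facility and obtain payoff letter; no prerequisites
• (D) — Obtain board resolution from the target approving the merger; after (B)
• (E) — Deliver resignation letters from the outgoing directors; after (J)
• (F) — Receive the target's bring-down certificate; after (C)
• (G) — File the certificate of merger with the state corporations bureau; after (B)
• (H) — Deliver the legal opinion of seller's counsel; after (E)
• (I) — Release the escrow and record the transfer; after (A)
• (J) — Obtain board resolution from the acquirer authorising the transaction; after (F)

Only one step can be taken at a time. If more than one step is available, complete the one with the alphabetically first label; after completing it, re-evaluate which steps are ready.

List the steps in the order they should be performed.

(C), (F), (J), (A), (E), (H), (I), (B), (D), (G)

(C) has no prerequisites → (C) first.
Next only (F) has its prerequisites met → (F).
Next only (J) has its prerequisites met → (J).
(A) and (E) are both available; (A) has the earlier label → (A).
Now (E) and (I) have their prerequisites met. (E) has the earlier label, so (E) next.
(H) now also ready, so the ready set is {(H), (I)}; (H) has the earlier label → (H).
Next only (I) has its prerequisites met → (I).
(B) needed (H) and (I), now all done → (B).
(D) and (G) are both available; (D) has the earlier label → (D).
Next only (G) has its prerequisites met → (G).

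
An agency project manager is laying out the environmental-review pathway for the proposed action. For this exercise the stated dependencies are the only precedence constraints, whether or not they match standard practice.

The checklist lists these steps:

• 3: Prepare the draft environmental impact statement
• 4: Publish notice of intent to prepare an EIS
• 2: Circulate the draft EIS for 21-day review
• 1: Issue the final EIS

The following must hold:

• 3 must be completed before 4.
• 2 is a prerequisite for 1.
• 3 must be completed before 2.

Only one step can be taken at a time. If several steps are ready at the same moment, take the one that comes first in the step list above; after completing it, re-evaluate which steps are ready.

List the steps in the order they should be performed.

3 has no prerequisites → 3 first.
Ready: 4 and 2. 4 is listed earlier → 4.
Next only 2 has its prerequisites met → 2.
Next only 1 has its prerequisites met → 1.

3 → 4 → 2 → 1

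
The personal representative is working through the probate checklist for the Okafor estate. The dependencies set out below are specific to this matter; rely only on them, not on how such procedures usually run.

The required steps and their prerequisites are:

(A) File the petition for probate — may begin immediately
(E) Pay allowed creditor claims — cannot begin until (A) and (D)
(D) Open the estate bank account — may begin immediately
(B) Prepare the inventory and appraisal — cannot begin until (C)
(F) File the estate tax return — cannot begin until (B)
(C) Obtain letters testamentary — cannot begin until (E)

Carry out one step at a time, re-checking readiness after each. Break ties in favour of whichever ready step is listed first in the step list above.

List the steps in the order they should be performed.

(A) (D) (E) (C) (B) (F)

(A) and (D) have no prerequisites; (A) is listed earlier, so (A) is first.
That leaves (D) as the only ready step → (D).
Next only (E) has its prerequisites met → (E).
(C) is the only step now ready → (C).
Next only (B) has its prerequisites met → (B).
That leaves (F) as the only ready step → (F).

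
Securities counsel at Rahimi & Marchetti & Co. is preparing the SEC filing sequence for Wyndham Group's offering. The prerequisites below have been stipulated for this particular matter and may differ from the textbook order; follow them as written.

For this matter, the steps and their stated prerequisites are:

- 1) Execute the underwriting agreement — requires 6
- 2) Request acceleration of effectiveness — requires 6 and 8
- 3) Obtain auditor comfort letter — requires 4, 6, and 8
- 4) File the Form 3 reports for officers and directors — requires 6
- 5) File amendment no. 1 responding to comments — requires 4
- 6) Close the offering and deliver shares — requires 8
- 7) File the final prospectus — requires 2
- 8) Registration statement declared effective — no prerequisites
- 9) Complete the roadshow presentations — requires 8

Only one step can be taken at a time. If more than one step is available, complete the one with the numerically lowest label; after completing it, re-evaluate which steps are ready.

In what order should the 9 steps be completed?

8 6 1 2 4 3 5 7 9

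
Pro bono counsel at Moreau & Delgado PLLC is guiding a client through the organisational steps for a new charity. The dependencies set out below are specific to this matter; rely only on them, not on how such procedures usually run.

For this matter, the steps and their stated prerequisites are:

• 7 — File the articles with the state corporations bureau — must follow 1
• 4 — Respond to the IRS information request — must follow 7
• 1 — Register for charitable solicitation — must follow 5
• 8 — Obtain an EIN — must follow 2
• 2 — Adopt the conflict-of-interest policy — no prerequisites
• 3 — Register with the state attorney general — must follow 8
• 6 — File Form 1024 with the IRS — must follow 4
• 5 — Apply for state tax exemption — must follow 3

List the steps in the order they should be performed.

2 has no prerequisites → 2 first.
8 needed 2, now all done → 8.
Next only 3 has its prerequisites met → 3.
5 needed 3, now all done → 5.
1 is the only step now ready → 1.
That leaves 7 as the only ready step → 7.
Next only 4 has its prerequisites met → 4.
6 needed 4, now all done → 6.

2, 8, 3, 5, 1, 7, 4, 6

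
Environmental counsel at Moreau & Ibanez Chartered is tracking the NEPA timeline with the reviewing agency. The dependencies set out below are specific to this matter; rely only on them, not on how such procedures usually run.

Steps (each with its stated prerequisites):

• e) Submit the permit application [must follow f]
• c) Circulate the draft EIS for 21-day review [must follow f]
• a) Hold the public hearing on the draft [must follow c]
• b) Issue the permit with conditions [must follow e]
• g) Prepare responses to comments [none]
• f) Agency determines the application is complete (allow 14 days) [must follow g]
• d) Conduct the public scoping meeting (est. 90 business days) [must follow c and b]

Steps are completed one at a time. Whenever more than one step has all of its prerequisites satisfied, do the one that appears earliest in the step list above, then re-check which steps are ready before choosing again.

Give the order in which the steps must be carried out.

g has no prerequisites → g first.
That leaves f as the only ready step → f.
e and c are both available; e is listed earlier → e.
Now c and b have their prerequisites met. c is listed earlier, so c next.
a now also ready, so the ready set is {a, b}; a is listed earlier → a.
That leaves b as the only ready step → b.
Next only d has its prerequisites met → d.

g f e c a b d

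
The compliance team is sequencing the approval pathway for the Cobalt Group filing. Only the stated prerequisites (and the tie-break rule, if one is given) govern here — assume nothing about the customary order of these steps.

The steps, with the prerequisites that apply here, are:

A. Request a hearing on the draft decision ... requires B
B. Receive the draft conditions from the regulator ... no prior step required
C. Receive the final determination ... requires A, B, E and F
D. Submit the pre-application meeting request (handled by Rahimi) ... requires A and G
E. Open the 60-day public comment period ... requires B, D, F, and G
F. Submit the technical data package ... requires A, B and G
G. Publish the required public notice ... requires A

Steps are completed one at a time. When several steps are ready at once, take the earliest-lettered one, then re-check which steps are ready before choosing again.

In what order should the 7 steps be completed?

B is the only step with nothing outstanding, so it goes first.
A needed B, now all done → A.
G needed A, now all done → G.
Now D and F have their prerequisites met. D has the earlier label, so D next.
F needed A, B and G, now all done → F.
E is the only step now ready → E.
That leaves C as the only ready step → C.

B → A → G → D → F → E → C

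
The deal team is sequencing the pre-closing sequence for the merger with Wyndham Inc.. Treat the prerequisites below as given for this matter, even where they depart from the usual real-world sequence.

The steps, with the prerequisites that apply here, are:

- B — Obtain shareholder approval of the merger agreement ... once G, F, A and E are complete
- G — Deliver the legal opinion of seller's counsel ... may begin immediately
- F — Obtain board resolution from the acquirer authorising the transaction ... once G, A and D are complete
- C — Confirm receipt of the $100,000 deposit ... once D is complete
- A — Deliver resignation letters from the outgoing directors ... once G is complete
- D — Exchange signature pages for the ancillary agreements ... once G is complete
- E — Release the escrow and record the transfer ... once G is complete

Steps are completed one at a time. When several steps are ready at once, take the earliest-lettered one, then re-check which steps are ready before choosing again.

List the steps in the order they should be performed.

G has no prerequisites → G first.
Ready: A, D and E. A has the earlier label → A.
D and E are both available; D has the earlier label → D.
C and F now also ready, so the ready set is {C, E, F}; C has the earlier label → C.
E and F are both available; E has the earlier label → E.
F needed A, D and G, now all done → F.
B is the only step now ready → B.

G → A → D → C → E → F → B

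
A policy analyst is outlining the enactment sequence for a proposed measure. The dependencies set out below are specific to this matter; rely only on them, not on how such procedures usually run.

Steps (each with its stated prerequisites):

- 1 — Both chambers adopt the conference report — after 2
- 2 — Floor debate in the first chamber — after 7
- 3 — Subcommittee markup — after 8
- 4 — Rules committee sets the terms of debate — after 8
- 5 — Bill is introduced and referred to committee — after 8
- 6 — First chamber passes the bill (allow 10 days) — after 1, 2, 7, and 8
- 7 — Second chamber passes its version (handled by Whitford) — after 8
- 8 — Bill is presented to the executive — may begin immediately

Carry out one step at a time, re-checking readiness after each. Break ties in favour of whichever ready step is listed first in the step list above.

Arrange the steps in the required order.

Only 8 has no prerequisites, so it is first.
Ready: 3, 4, 5 and 7. 3 is listed earlier → 3.
4, 5 and 7 are all available; 4 is listed earlier → 4.
5 and 7 are both available; 5 is listed earlier → 5.
7 needed 8, now all done → 7.
2 needed 7, now all done → 2.
Next only 1 has its prerequisites met → 1.
6 needed 1, 2, 7 and 8, now all done → 6.

8, 3, 4, 5, 7, 2, 1, 6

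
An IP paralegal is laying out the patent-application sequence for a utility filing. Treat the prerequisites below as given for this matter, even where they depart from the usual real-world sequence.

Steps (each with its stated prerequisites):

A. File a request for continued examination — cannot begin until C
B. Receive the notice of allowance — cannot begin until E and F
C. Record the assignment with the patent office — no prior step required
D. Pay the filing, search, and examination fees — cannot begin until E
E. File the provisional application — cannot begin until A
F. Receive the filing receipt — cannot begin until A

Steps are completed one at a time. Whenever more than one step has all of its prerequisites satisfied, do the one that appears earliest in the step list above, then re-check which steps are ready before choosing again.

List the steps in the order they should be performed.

Only C has no prerequisites, so it is first.
A needed C, now all done → A.
E and F are both available; E is listed earlier → E.
D now also ready, so the ready set is {D, F}; D is listed earlier → D.
Next only F has its prerequisites met → F.
B needed E and F, now all done → B.

C, A, E, D, F, B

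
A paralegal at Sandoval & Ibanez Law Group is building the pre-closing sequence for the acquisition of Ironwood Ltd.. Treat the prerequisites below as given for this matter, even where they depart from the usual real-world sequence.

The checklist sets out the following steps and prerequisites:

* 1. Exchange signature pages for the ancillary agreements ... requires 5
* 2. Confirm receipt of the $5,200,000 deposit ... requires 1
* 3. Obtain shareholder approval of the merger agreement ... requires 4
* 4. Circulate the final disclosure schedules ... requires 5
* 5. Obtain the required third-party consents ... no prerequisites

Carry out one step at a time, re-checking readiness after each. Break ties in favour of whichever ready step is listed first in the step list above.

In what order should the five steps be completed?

5 1 2 4 3

5 has no prerequisites → 5 first.
1 and 4 are both available; 1 is listed earlier → 1.
Ready: 2 and 4. 2 is listed earlier → 2.
4 needed 5, now all done → 4.
That leaves 3 as the only ready step → 3.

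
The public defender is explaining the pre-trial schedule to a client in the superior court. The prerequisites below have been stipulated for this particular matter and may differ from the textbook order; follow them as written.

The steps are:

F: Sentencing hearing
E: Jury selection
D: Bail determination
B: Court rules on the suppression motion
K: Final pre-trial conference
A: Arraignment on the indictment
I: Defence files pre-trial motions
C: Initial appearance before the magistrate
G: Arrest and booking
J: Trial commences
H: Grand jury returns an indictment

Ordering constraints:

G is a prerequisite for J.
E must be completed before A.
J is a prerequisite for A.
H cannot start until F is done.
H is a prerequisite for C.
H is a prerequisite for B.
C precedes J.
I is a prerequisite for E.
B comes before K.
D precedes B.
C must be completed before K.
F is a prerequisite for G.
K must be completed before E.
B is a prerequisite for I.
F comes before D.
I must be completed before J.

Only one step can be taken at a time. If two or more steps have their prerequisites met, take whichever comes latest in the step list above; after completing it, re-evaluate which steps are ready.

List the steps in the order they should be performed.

F is the only step with nothing outstanding, so it goes first.
Ready: H, G and D. H is listed later → H.
Ready: G, C and D. G is listed later → G.
C and D are both available; C is listed later → C.
Next only D has its prerequisites met → D.
Next only B has its prerequisites met → B.
Ready: I and K. I is listed later → I.
J now also ready, so the ready set is {J, K}; J is listed later → J.
K needed C and B, now all done → K.
Next only E has its prerequisites met → E.
A is the only step now ready → A.

F → H → G → C → D → B → I → J → K → E → A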